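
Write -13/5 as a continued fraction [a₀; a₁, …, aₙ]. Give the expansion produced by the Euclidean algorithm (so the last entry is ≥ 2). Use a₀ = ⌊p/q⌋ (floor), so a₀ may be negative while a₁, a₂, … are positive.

[-3; 2, 2]

-13 = -3·5 + 2
5 = 2·2 + 1
2 = 2·1 + 0  (stop)
So -13/5 = [-3; 2, 2].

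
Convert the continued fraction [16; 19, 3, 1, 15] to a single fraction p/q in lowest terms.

Using pₖ = aₖpₖ₋₁ + pₖ₋₂ and qₖ = aₖqₖ₋₁ + qₖ₋₂:
  k=0: a=16, p=16, q=1
  k=1: a=19, p=305, q=19
  k=2: a=3, p=931, q=58
  k=3: a=1, p=1236, q=77
  k=4: a=15, p=19471, q=1213

19471/1213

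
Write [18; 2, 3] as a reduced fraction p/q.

129/7

Using pₖ = aₖpₖ₋₁ + pₖ₋₂ and qₖ = aₖqₖ₋₁ + qₖ₋₂:
  k=0: a=18, p=18, q=1
  k=1: a=2, p=37, q=2
  k=2: a=3, p=129, q=7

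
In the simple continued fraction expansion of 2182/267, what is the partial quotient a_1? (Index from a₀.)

2182 = 8·267 + 46   →  a_0 = 8
267 = 5·46 + 37   →  a_1 = 5

5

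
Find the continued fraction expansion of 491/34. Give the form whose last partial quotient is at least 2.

491 = 14*34 + 15
34 = 2*15 + 4
15 = 3*4 + 3
4 = 1*3 + 1
3 = 3*1 + 0  (stop)
So 491/34 = [14; 2, 3, 1, 3].

[14; 2, 3, 1, 3]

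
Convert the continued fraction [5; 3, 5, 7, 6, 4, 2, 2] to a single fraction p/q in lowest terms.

Using pₖ = aₖpₖ₋₁ + pₖ₋₂ and qₖ = aₖqₖ₋₁ + qₖ₋₂:
  k=0: a=5, p=5, q=1
  k=1: a=3, p=16, q=3
  k=2: a=5, p=85, q=16
  k=3: a=7, p=611, q=115
  k=4: a=6, p=3751, q=706
  k=5: a=4, p=15615, q=2939
  k=6: a=2, p=34981, q=6584
  k=7: a=2, p=85577, q=16107

85577/16107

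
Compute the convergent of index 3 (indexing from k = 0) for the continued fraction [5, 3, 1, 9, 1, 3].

205/39

Using pₖ = aₖpₖ₋₁ + pₖ₋₂, qₖ = aₖqₖ₋₁ + qₖ₋₂ (with p₋₁=1, p₋₂=0, q₋₁=0, q₋₂=1):
  k=0: a=5, p=5, q=1
  k=1: a=3, p=16, q=3
  k=2: a=1, p=21, q=4
  k=3: a=9, p=205, q=39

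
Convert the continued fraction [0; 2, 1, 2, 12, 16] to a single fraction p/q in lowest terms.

Using pₖ = aₖpₖ₋₁ + pₖ₋₂ and qₖ = aₖqₖ₋₁ + qₖ₋₂:
  k=0: a=0, p=0, q=1
  k=1: a=2, p=1, q=2
  k=2: a=1, p=1, q=3
  k=3: a=2, p=3, q=8
  k=4: a=12, p=37, q=99
  k=5: a=16, p=595, q=1592

595/1592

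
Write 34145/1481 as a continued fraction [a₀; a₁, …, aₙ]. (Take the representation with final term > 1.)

[23; 18, 16, 2, 2]

34145 = 23*1481 + 82
1481 = 18*82 + 5
82 = 16*5 + 2
5 = 2*2 + 1
2 = 2*1 + 0  (stop)
So 34145/1481 = [23; 18, 16, 2, 2].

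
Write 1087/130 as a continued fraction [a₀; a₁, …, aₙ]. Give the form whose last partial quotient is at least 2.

[8; 2, 1, 3, 3, 1, 2]

1087 = 8*130 + 47
130 = 2*47 + 36
47 = 1*36 + 11
36 = 3*11 + 3
11 = 3*3 + 2
3 = 1*2 + 1
2 = 2*1 + 0  (stop)
So 1087/130 = [8; 2, 1, 3, 3, 1, 2].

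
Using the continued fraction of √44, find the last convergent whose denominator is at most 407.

2514/379

√44 = [6; 1, 1, 1, 2, 1, 1, 1, 12, …] (period length 8).
Convergents:
  p_0/q_0 = 6/1
  p_1/q_1 = 7/1
  p_2/q_2 = 13/2
  p_3/q_3 = 20/3
  p_4/q_4 = 53/8
  p_5/q_5 = 73/11
  p_6/q_6 = 126/19
  p_7/q_7 = 199/30
  p_8/q_8 = 2514/379
  p_9/q_9 = 2713/409
q_8 = 379 ≤ 407 < 409 = q_9, so the answer is 2514/379.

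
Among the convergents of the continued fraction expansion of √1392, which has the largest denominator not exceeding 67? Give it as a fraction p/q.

√1392 = [37; 3, 4, 3, 74, …] (period length 4).
Convergents:
  p_0/q_0 = 37/1
  p_1/q_1 = 112/3
  p_2/q_2 = 485/13
  p_3/q_3 = 1567/42
  p_4/q_4 = 116443/3121
q_3 = 42 ≤ 67 < 3121 = q_4, so the answer is 1567/42.

1567/42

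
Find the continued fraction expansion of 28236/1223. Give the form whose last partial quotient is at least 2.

[23; 11, 2, 3, 15]

28236 = 23×1223 + 107
1223 = 11×107 + 46
107 = 2×46 + 15
46 = 3×15 + 1
15 = 15×1 + 0  (stop)
So 28236/1223 = [23; 11, 2, 3, 15].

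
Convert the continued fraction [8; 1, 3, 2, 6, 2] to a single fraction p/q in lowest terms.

Using pₖ = aₖpₖ₋₁ + pₖ₋₂ and qₖ = aₖqₖ₋₁ + qₖ₋₂:
  k=0: a=8, p=8, q=1
  k=1: a=1, p=9, q=1
  k=2: a=3, p=35, q=4
  k=3: a=2, p=79, q=9
  k=4: a=6, p=509, q=58
  k=5: a=2, p=1097, q=125

1097/125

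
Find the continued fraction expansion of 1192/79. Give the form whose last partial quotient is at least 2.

[15; 11, 3, 2]

1192 = 15·79 + 7
79 = 11·7 + 2
7 = 3·2 + 1
2 = 2·1 + 0  (stop)
So 1192/79 = [15; 11, 3, 2].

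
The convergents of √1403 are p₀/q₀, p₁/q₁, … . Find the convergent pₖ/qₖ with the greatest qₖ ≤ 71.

√1403 = [37; 2, 5, 3, 1, 3, 5, 2, 74, …] (period length 8).
Convergents:
  p_0/q_0 = 37/1
  p_1/q_1 = 75/2
  p_2/q_2 = 412/11
  p_3/q_3 = 1311/35
  p_4/q_4 = 1723/46
  p_5/q_5 = 6480/173
q_4 = 46 ≤ 71 < 173 = q_5, so the answer is 1723/46.

1723/46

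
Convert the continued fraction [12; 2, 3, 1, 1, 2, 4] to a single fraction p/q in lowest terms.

2239/180

Fold from the inside: start with 4/1.
  2 + 1/4 = 9/4
  1 + 4/9 = 13/9
  1 + 9/13 = 22/13
  3 + 13/22 = 79/22
  2 + 22/79 = 180/79
  12 + 79/180 = 2239/180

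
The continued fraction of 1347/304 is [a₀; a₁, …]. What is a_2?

3

1347 = 4·304 + 131   →  a_0 = 4
304 = 2·131 + 42   →  a_1 = 2
131 = 3·42 + 5   →  a_2 = 3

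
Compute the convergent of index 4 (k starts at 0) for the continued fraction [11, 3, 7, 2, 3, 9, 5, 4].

1845/163

Using pₖ = aₖpₖ₋₁ + pₖ₋₂, qₖ = aₖqₖ₋₁ + qₖ₋₂ (with p₋₁=1, p₋₂=0, q₋₁=0, q₋₂=1):
  k=0: a=11, p=11, q=1
  k=1: a=3, p=34, q=3
  k=2: a=7, p=249, q=22
  k=3: a=2, p=532, q=47
  k=4: a=3, p=1845, q=163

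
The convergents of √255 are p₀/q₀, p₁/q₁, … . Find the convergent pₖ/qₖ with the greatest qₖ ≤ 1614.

√255 = [15; 1, 30, …] (period length 2).
Convergents:
  p_0/q_0 = 15/1
  p_1/q_1 = 16/1
  p_2/q_2 = 495/31
  p_3/q_3 = 511/32
  p_4/q_4 = 15825/991
  p_5/q_5 = 16336/1023
  p_6/q_6 = 505905/31681
q_5 = 1023 ≤ 1614 < 31681 = q_6, so the answer is 16336/1023.

16336/1023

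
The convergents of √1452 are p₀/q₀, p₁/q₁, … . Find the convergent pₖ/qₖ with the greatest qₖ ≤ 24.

√1452 = [38; 9, 1, 1, 18, 1, 1, 9, 76, …] (period length 8).
Convergents:
  p_0/q_0 = 38/1
  p_1/q_1 = 343/9
  p_2/q_2 = 381/10
  p_3/q_3 = 724/19
  p_4/q_4 = 13413/352
q_3 = 19 ≤ 24 < 352 = q_4, so the answer is 724/19.

724/19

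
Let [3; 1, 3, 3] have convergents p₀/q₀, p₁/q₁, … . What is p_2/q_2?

Using pₖ = aₖpₖ₋₁ + pₖ₋₂, qₖ = aₖqₖ₋₁ + qₖ₋₂ (with p₋₁=1, p₋₂=0, q₋₁=0, q₋₂=1):
  k=0: a=3, p=3, q=1
  k=1: a=1, p=4, q=1
  k=2: a=3, p=15, q=4

15/4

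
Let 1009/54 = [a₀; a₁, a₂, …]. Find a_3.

5

1009 = 18·54 + 37   →  a_0 = 18
54 = 1·37 + 17   →  a_1 = 1
37 = 2·17 + 3   →  a_2 = 2
17 = 5·3 + 2   →  a_3 = 5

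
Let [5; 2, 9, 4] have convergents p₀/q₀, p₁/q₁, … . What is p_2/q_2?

Using pₖ = aₖpₖ₋₁ + pₖ₋₂, qₖ = aₖqₖ₋₁ + qₖ₋₂ (with p₋₁=1, p₋₂=0, q₋₁=0, q₋₂=1):
  k=0: a=5, p=5, q=1
  k=1: a=2, p=11, q=2
  k=2: a=9, p=104, q=19

104/19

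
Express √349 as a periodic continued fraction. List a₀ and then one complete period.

a₀ = ⌊√349⌋ = 18.
With m₀=0, d₀=1 and mₖ₊₁ = dₖaₖ − mₖ, dₖ₊₁ = (n − mₖ₊₁²)/dₖ, aₖ₊₁ = ⌊(a₀+mₖ₊₁)/dₖ₊₁⌋:
  k=1: m=18, d=25, a=1
  k=2: m=7, d=12, a=2
  k=3: m=17, d=5, a=7
  k=4: m=18, d=5, a=7
  k=5: m=17, d=12, a=2
  k=6: m=7, d=25, a=1
  k=7: m=18, d=1, a=36
d=1 and a=2a₀=36 at k=7, so the next step gives (m, d) = (18, 25) again — its k=1 value — and the period has length 7.

[18; 1, 2, 7, 7, 2, 1, 36]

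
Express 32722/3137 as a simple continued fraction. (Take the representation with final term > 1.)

[10; 2, 3, 8, 5, 1, 8]

32722 = 10·3137 + 1352
3137 = 2·1352 + 433
1352 = 3·433 + 53
433 = 8·53 + 9
53 = 5·9 + 8
9 = 1·8 + 1
8 = 8·1 + 0  (stop)
So 32722/3137 = [10; 2, 3, 8, 5, 1, 8].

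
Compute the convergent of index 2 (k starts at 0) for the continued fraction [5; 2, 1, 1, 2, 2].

16/3

Using pₖ = aₖpₖ₋₁ + pₖ₋₂, qₖ = aₖqₖ₋₁ + qₖ₋₂ (with p₋₁=1, p₋₂=0, q₋₁=0, q₋₂=1):
  k=0: a=5, p=5, q=1
  k=1: a=2, p=11, q=2
  k=2: a=1, p=16, q=3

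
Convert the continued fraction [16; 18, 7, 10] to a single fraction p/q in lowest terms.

20679/1288

Fold from the inside: start with 10/1.
  7 + 1/10 = 71/10
  18 + 10/71 = 1288/71
  16 + 71/1288 = 20679/1288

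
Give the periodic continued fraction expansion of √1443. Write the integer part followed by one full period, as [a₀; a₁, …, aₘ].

a₀ = ⌊√1443⌋ = 37.
With m₀=0, d₀=1 and mₖ₊₁ = dₖaₖ − mₖ, dₖ₊₁ = (n − mₖ₊₁²)/dₖ, aₖ₊₁ = ⌊(a₀+mₖ₊₁)/dₖ₊₁⌋:
  k=1: m=37, d=74, a=1
  k=2: m=37, d=1, a=74
d=1 and a=2a₀=74 at k=2, so the next step gives (m, d) = (37, 74) again — its k=1 value — and the period has length 2.

[37; 1, 74]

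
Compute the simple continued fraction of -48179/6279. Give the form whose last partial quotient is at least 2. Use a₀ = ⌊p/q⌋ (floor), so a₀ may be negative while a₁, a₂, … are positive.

[-8; 3, 17, 9, 4, 3]

-48179 = -8·6279 + 2053
6279 = 3·2053 + 120
2053 = 17·120 + 13
120 = 9·13 + 3
13 = 4·3 + 1
3 = 3·1 + 0  (stop)
So -48179/6279 = [-8; 3, 17, 9, 4, 3].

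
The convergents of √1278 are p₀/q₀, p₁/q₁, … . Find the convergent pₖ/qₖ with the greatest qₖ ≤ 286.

10117/283

√1278 = [35; 1, 2, 1, 70, …] (period length 4).
Convergents:
  p_0/q_0 = 35/1
  p_1/q_1 = 36/1
  p_2/q_2 = 107/3
  p_3/q_3 = 143/4
  p_4/q_4 = 10117/283
  p_5/q_5 = 10260/287
q_4 = 283 ≤ 286 < 287 = q_5, so the answer is 10117/283.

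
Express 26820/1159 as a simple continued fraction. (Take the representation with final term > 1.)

[23; 7, 9, 18]

26820 = 23×1159 + 163
1159 = 7×163 + 18
163 = 9×18 + 1
18 = 18×1 + 0  (stop)
So 26820/1159 = [23; 7, 9, 18].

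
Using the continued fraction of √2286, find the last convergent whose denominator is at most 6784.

√2286 = [47; 1, 4, 3, 10, 3, 4, 1, 94, …] (period length 8).
Convergents:
  p_0/q_0 = 47/1
  p_1/q_1 = 48/1
  p_2/q_2 = 239/5
  p_3/q_3 = 765/16
  p_4/q_4 = 7889/165
  p_5/q_5 = 24432/511
  p_6/q_6 = 105617/2209
  p_7/q_7 = 130049/2720
  p_8/q_8 = 12330223/257889
q_7 = 2720 ≤ 6784 < 257889 = q_8, so the answer is 130049/2720.

130049/2720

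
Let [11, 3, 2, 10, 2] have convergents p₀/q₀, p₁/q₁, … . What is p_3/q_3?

Using pₖ = aₖpₖ₋₁ + pₖ₋₂, qₖ = aₖqₖ₋₁ + qₖ₋₂ (with p₋₁=1, p₋₂=0, q₋₁=0, q₋₂=1):
  k=0: a=11, p=11, q=1
  k=1: a=3, p=34, q=3
  k=2: a=2, p=79, q=7
  k=3: a=10, p=824, q=73

824/73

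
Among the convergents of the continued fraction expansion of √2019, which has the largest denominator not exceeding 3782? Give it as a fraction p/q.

60615/1349

√2019 = [44; 1, 13, 1, 88, …] (period length 4).
Convergents:
  p_0/q_0 = 44/1
  p_1/q_1 = 45/1
  p_2/q_2 = 629/14
  p_3/q_3 = 674/15
  p_4/q_4 = 59941/1334
  p_5/q_5 = 60615/1349
  p_6/q_6 = 847936/18871
q_5 = 1349 ≤ 3782 < 18871 = q_6, so the answer is 60615/1349.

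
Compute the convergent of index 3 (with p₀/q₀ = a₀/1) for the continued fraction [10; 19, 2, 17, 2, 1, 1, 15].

Using pₖ = aₖpₖ₋₁ + pₖ₋₂, qₖ = aₖqₖ₋₁ + qₖ₋₂ (with p₋₁=1, p₋₂=0, q₋₁=0, q₋₂=1):
  k=0: a=10, p=10, q=1
  k=1: a=19, p=191, q=19
  k=2: a=2, p=392, q=39
  k=3: a=17, p=6855, q=682

6855/682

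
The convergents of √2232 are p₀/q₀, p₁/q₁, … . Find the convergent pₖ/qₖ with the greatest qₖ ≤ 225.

√2232 = [47; 4, 10, 4, 94, …] (period length 4).
Convergents:
  p_0/q_0 = 47/1
  p_1/q_1 = 189/4
  p_2/q_2 = 1937/41
  p_3/q_3 = 7937/168
  p_4/q_4 = 748015/15833
q_3 = 168 ≤ 225 < 15833 = q_4, so the answer is 7937/168.

7937/168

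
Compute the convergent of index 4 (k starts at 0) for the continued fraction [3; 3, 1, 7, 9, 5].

922/283

Using pₖ = aₖpₖ₋₁ + pₖ₋₂, qₖ = aₖqₖ₋₁ + qₖ₋₂ (with p₋₁=1, p₋₂=0, q₋₁=0, q₋₂=1):
  k=0: a=3, p=3, q=1
  k=1: a=3, p=10, q=3
  k=2: a=1, p=13, q=4
  k=3: a=7, p=101, q=31
  k=4: a=9, p=922, q=283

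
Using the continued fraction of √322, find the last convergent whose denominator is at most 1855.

√322 = [17; 1, 16, 1, 34, …] (period length 4).
Convergents:
  p_0/q_0 = 17/1
  p_1/q_1 = 18/1
  p_2/q_2 = 305/17
  p_3/q_3 = 323/18
  p_4/q_4 = 11287/629
  p_5/q_5 = 11610/647
  p_6/q_6 = 197047/10981
q_5 = 647 ≤ 1855 < 10981 = q_6, so the answer is 11610/647.

11610/647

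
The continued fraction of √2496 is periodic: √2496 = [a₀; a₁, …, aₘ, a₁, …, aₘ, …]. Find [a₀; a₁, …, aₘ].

[49; 1, 23, 1, 98]

a₀ = ⌊√2496⌋ = 49.
With m₀=0, d₀=1 and mₖ₊₁ = dₖaₖ − mₖ, dₖ₊₁ = (n − mₖ₊₁²)/dₖ, aₖ₊₁ = ⌊(a₀+mₖ₊₁)/dₖ₊₁⌋:
  k=1: m=49, d=95, a=1
  k=2: m=46, d=4, a=23
  k=3: m=46, d=95, a=1
  k=4: m=49, d=1, a=98
d=1 and a=2a₀=98 at k=4, so the next step gives (m, d) = (49, 95) again — its k=1 value — and the period has length 4.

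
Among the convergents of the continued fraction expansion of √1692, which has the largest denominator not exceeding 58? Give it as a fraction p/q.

√1692 = [41; 7, 2, 7, 82, …] (period length 4).
Convergents:
  p_0/q_0 = 41/1
  p_1/q_1 = 288/7
  p_2/q_2 = 617/15
  p_3/q_3 = 4607/112
q_2 = 15 ≤ 58 < 112 = q_3, so the answer is 617/15.

617/15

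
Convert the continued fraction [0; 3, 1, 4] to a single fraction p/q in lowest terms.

5/19

Using pₖ = aₖpₖ₋₁ + pₖ₋₂ and qₖ = aₖqₖ₋₁ + qₖ₋₂:
  k=0: a=0, p=0, q=1
  k=1: a=3, p=1, q=3
  k=2: a=1, p=1, q=4
  k=3: a=4, p=5, q=19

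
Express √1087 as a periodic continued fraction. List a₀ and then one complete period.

[32; 1, 31, 1, 64]

a₀ = ⌊√1087⌋ = 32.
With m₀=0, d₀=1 and mₖ₊₁ = dₖaₖ − mₖ, dₖ₊₁ = (n − mₖ₊₁²)/dₖ, aₖ₊₁ = ⌊(a₀+mₖ₊₁)/dₖ₊₁⌋:
  k=1: m=32, d=63, a=1
  k=2: m=31, d=2, a=31
  k=3: m=31, d=63, a=1
  k=4: m=32, d=1, a=64
d=1 and a=2a₀=64 at k=4, so the next step gives (m, d) = (32, 63) again — its k=1 value — and the period has length 4.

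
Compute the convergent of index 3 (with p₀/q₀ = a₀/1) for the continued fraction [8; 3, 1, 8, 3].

Using pₖ = aₖpₖ₋₁ + pₖ₋₂, qₖ = aₖqₖ₋₁ + qₖ₋₂ (with p₋₁=1, p₋₂=0, q₋₁=0, q₋₂=1):
  k=0: a=8, p=8, q=1
  k=1: a=3, p=25, q=3
  k=2: a=1, p=33, q=4
  k=3: a=8, p=289, q=35

289/35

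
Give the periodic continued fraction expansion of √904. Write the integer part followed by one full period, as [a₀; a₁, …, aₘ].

a₀ = ⌊√904⌋ = 30.
With m₀=0, d₀=1 and mₖ₊₁ = dₖaₖ − mₖ, dₖ₊₁ = (n − mₖ₊₁²)/dₖ, aₖ₊₁ = ⌊(a₀+mₖ₊₁)/dₖ₊₁⌋:
  k=1: m=30, d=4, a=15
  k=2: m=30, d=1, a=60
d=1 and a=2a₀=60 at k=2, so the next step gives (m, d) = (30, 4) again — its k=1 value — and the period has length 2.

[30; 15, 60]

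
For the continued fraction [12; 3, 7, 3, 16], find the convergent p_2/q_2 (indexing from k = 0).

271/22

Using pₖ = aₖpₖ₋₁ + pₖ₋₂, qₖ = aₖqₖ₋₁ + qₖ₋₂ (with p₋₁=1, p₋₂=0, q₋₁=0, q₋₂=1):
  k=0: a=12, p=12, q=1
  k=1: a=3, p=37, q=3
  k=2: a=7, p=271, q=22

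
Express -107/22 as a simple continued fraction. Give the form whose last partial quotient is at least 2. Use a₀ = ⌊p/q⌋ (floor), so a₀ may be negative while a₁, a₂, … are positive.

[-5; 7, 3]

-107 = -5·22 + 3
22 = 7·3 + 1
3 = 3·1 + 0  (stop)
So -107/22 = [-5; 7, 3].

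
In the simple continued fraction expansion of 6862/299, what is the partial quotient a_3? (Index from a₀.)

6862 = 22·299 + 284   →  a_0 = 22
299 = 1·284 + 15   →  a_1 = 1
284 = 18·15 + 14   →  a_2 = 18
15 = 1·14 + 1   →  a_3 = 1

1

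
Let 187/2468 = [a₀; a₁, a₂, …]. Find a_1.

13

187 = 0·2468 + 187   →  a_0 = 0
2468 = 13·187 + 37   →  a_1 = 13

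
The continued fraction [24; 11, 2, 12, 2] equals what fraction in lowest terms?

Using pₖ = aₖpₖ₋₁ + pₖ₋₂ and qₖ = aₖqₖ₋₁ + qₖ₋₂:
  k=0: a=24, p=24, q=1
  k=1: a=11, p=265, q=11
  k=2: a=2, p=554, q=23
  k=3: a=12, p=6913, q=287
  k=4: a=2, p=14380, q=597

14380/597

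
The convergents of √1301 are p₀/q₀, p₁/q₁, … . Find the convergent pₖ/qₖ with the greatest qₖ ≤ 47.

1046/29

√1301 = [36; 14, 2, 2, 2, 2, 14, 72, …] (period length 7).
Convergents:
  p_0/q_0 = 36/1
  p_1/q_1 = 505/14
  p_2/q_2 = 1046/29
  p_3/q_3 = 2597/72
q_2 = 29 ≤ 47 < 72 = q_3, so the answer is 1046/29.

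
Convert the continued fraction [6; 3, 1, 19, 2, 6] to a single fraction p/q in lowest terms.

6572/1051

Using pₖ = aₖpₖ₋₁ + pₖ₋₂ and qₖ = aₖqₖ₋₁ + qₖ₋₂:
  k=0: a=6, p=6, q=1
  k=1: a=3, p=19, q=3
  k=2: a=1, p=25, q=4
  k=3: a=19, p=494, q=79
  k=4: a=2, p=1013, q=162
  k=5: a=6, p=6572, q=1051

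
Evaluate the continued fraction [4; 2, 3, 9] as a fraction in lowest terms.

Fold from the inside: start with 9/1.
  3 + 1/9 = 28/9
  2 + 9/28 = 65/28
  4 + 28/65 = 288/65

288/65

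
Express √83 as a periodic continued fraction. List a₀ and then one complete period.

a₀ = ⌊√83⌋ = 9.
With m₀=0, d₀=1 and mₖ₊₁ = dₖaₖ − mₖ, dₖ₊₁ = (n − mₖ₊₁²)/dₖ, aₖ₊₁ = ⌊(a₀+mₖ₊₁)/dₖ₊₁⌋:
  k=1: m=9, d=2, a=9
  k=2: m=9, d=1, a=18
d=1 and a=2a₀=18 at k=2, so the next step gives (m, d) = (9, 2) again — its k=1 value — and the period has length 2.

[9; 9, 18]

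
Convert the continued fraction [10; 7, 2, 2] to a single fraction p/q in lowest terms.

Using pₖ = aₖpₖ₋₁ + pₖ₋₂ and qₖ = aₖqₖ₋₁ + qₖ₋₂:
  k=0: a=10, p=10, q=1
  k=1: a=7, p=71, q=7
  k=2: a=2, p=152, q=15
  k=3: a=2, p=375, q=37

375/37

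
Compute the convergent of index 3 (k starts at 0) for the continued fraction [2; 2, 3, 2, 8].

Using pₖ = aₖpₖ₋₁ + pₖ₋₂, qₖ = aₖqₖ₋₁ + qₖ₋₂ (with p₋₁=1, p₋₂=0, q₋₁=0, q₋₂=1):
  k=0: a=2, p=2, q=1
  k=1: a=2, p=5, q=2
  k=2: a=3, p=17, q=7
  k=3: a=2, p=39, q=16

39/16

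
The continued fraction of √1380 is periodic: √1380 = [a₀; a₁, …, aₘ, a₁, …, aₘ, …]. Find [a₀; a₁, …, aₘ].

a₀ = ⌊√1380⌋ = 37.
With m₀=0, d₀=1 and mₖ₊₁ = dₖaₖ − mₖ, dₖ₊₁ = (n − mₖ₊₁²)/dₖ, aₖ₊₁ = ⌊(a₀+mₖ₊₁)/dₖ₊₁⌋:
  k=1: m=37, d=11, a=6
  k=2: m=29, d=49, a=1
  k=3: m=20, d=20, a=2
  k=4: m=20, d=49, a=1
  k=5: m=29, d=11, a=6
  k=6: m=37, d=1, a=74
d=1 and a=2a₀=74 at k=6, so the next step gives (m, d) = (37, 11) again — its k=1 value — and the period has length 6.

[37; 6, 1, 2, 1, 6, 74]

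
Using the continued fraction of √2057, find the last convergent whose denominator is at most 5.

√2057 = [45; 2, 1, 4, 1, 2, 90, …] (period length 6).
Convergents:
  p_0/q_0 = 45/1
  p_1/q_1 = 91/2
  p_2/q_2 = 136/3
  p_3/q_3 = 635/14
q_2 = 3 ≤ 5 < 14 = q_3, so the answer is 136/3.

136/3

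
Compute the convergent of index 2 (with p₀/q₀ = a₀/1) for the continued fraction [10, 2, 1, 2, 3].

Using pₖ = aₖpₖ₋₁ + pₖ₋₂, qₖ = aₖqₖ₋₁ + qₖ₋₂ (with p₋₁=1, p₋₂=0, q₋₁=0, q₋₂=1):
  k=0: a=10, p=10, q=1
  k=1: a=2, p=21, q=2
  k=2: a=1, p=31, q=3

31/3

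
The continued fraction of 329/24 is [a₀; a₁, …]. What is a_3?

329 = 13·24 + 17   →  a_0 = 13
24 = 1·17 + 7   →  a_1 = 1
17 = 2·7 + 3   →  a_2 = 2
7 = 2·3 + 1   →  a_3 = 2

2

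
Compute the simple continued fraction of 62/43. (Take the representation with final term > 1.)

[1; 2, 3, 1, 4]

62 = 1·43 + 19
43 = 2·19 + 5
19 = 3·5 + 4
5 = 1·4 + 1
4 = 4·1 + 0  (stop)
So 62/43 = [1; 2, 3, 1, 4].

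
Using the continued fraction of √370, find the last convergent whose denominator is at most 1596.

√370 = [19; 4, 4, 38, …] (period length 3).
Convergents:
  p_0/q_0 = 19/1
  p_1/q_1 = 77/4
  p_2/q_2 = 327/17
  p_3/q_3 = 12503/650
  p_4/q_4 = 50339/2617
q_3 = 650 ≤ 1596 < 2617 = q_4, so the answer is 12503/650.

12503/650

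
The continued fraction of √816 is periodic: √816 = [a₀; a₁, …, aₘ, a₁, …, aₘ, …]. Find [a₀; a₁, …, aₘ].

[28; 1, 1, 3, 3, 3, 1, 1, 56]

a₀ = ⌊√816⌋ = 28.
With m₀=0, d₀=1 and mₖ₊₁ = dₖaₖ − mₖ, dₖ₊₁ = (n − mₖ₊₁²)/dₖ, aₖ₊₁ = ⌊(a₀+mₖ₊₁)/dₖ₊₁⌋:
  k=1: m=28, d=32, a=1
  k=2: m=4, d=25, a=1
  k=3: m=21, d=15, a=3
  k=4: m=24, d=16, a=3
  k=5: m=24, d=15, a=3
  k=6: m=21, d=25, a=1
  k=7: m=4, d=32, a=1
  k=8: m=28, d=1, a=56
d=1 and a=2a₀=56 at k=8, so the next step gives (m, d) = (28, 32) again — its k=1 value — and the period has length 8.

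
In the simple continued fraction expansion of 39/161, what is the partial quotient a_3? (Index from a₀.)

39 = 0·161 + 39   →  a_0 = 0
161 = 4·39 + 5   →  a_1 = 4
39 = 7·5 + 4   →  a_2 = 7
5 = 1·4 + 1   →  a_3 = 1

1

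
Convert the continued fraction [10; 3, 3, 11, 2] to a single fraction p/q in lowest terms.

Fold from the inside: start with 2/1.
  11 + 1/2 = 23/2
  3 + 2/23 = 71/23
  3 + 23/71 = 236/71
  10 + 71/236 = 2431/236

2431/236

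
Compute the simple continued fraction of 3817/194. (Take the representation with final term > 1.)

[19; 1, 2, 12, 1, 1, 2]

3817 = 19·194 + 131
194 = 1·131 + 63
131 = 2·63 + 5
63 = 12·5 + 3
5 = 1·3 + 2
3 = 1·2 + 1
2 = 2·1 + 0  (stop)
So 3817/194 = [19; 1, 2, 12, 1, 1, 2].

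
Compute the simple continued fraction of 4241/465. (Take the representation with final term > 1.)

[9; 8, 3, 3, 2, 2]

4241 = 9·465 + 56
465 = 8·56 + 17
56 = 3·17 + 5
17 = 3·5 + 2
5 = 2·2 + 1
2 = 2·1 + 0  (stop)
So 4241/465 = [9; 8, 3, 3, 2, 2].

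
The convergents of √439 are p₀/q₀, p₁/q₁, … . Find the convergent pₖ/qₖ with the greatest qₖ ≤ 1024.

18459/881

√439 = [20; 1, 19, 1, 40, …] (period length 4).
Convergents:
  p_0/q_0 = 20/1
  p_1/q_1 = 21/1
  p_2/q_2 = 419/20
  p_3/q_3 = 440/21
  p_4/q_4 = 18019/860
  p_5/q_5 = 18459/881
  p_6/q_6 = 368740/17599
q_5 = 881 ≤ 1024 < 17599 = q_6, so the answer is 18459/881.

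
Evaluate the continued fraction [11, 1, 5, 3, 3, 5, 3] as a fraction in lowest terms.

12611/1065

Using pₖ = aₖpₖ₋₁ + pₖ₋₂ and qₖ = aₖqₖ₋₁ + qₖ₋₂:
  k=0: a=11, p=11, q=1
  k=1: a=1, p=12, q=1
  k=2: a=5, p=71, q=6
  k=3: a=3, p=225, q=19
  k=4: a=3, p=746, q=63
  k=5: a=5, p=3955, q=334
  k=6: a=3, p=12611, q=1065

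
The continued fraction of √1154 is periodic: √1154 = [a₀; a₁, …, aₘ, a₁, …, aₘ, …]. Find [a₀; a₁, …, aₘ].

a₀ = ⌊√1154⌋ = 33.
With m₀=0, d₀=1 and mₖ₊₁ = dₖaₖ − mₖ, dₖ₊₁ = (n − mₖ₊₁²)/dₖ, aₖ₊₁ = ⌊(a₀+mₖ₊₁)/dₖ₊₁⌋:
  k=1: m=33, d=65, a=1
  k=2: m=32, d=2, a=32
  k=3: m=32, d=65, a=1
  k=4: m=33, d=1, a=66
d=1 and a=2a₀=66 at k=4, so the next step gives (m, d) = (33, 65) again — its k=1 value — and the period has length 4.

[33; 1, 32, 1, 66]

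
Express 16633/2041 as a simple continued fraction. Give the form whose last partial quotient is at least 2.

16633 = 8·2041 + 305
2041 = 6·305 + 211
305 = 1·211 + 94
211 = 2·94 + 23
94 = 4·23 + 2
23 = 11·2 + 1
2 = 2·1 + 0  (stop)
So 16633/2041 = [8; 6, 1, 2, 4, 11, 2].

[8; 6, 1, 2, 4, 11, 2]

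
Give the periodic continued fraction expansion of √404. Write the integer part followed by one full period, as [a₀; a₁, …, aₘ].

[20; 10, 40]

a₀ = ⌊√404⌋ = 20.
With m₀=0, d₀=1 and mₖ₊₁ = dₖaₖ − mₖ, dₖ₊₁ = (n − mₖ₊₁²)/dₖ, aₖ₊₁ = ⌊(a₀+mₖ₊₁)/dₖ₊₁⌋:
  k=1: m=20, d=4, a=10
  k=2: m=20, d=1, a=40
d=1 and a=2a₀=40 at k=2, so the next step gives (m, d) = (20, 4) again — its k=1 value — and the period has length 2.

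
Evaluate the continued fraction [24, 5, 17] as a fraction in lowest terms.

Fold from the inside: start with 17/1.
  5 + 1/17 = 86/17
  24 + 17/86 = 2081/86

2081/86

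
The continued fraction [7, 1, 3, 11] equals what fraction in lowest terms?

Using pₖ = aₖpₖ₋₁ + pₖ₋₂ and qₖ = aₖqₖ₋₁ + qₖ₋₂:
  k=0: a=7, p=7, q=1
  k=1: a=1, p=8, q=1
  k=2: a=3, p=31, q=4
  k=3: a=11, p=349, q=45

349/45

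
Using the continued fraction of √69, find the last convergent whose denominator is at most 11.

83/10

√69 = [8; 3, 3, 1, 4, 1, 3, 3, 16, …] (period length 8).
Convergents:
  p_0/q_0 = 8/1
  p_1/q_1 = 25/3
  p_2/q_2 = 83/10
  p_3/q_3 = 108/13
q_2 = 10 ≤ 11 < 13 = q_3, so the answer is 83/10.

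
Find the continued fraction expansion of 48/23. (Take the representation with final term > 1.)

48 = 2·23 + 2
23 = 11·2 + 1
2 = 2·1 + 0  (stop)
So 48/23 = [2; 11, 2].

[2; 11, 2]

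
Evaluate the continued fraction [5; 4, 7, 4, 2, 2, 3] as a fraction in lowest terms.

11757/2243

Fold from the inside: start with 3/1.
  2 + 1/3 = 7/3
  2 + 3/7 = 17/7
  4 + 7/17 = 75/17
  7 + 17/75 = 542/75
  4 + 75/542 = 2243/542
  5 + 542/2243 = 11757/2243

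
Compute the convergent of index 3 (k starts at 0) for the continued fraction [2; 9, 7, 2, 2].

289/137

Using pₖ = aₖpₖ₋₁ + pₖ₋₂, qₖ = aₖqₖ₋₁ + qₖ₋₂ (with p₋₁=1, p₋₂=0, q₋₁=0, q₋₂=1):
  k=0: a=2, p=2, q=1
  k=1: a=9, p=19, q=9
  k=2: a=7, p=135, q=64
  k=3: a=2, p=289, q=137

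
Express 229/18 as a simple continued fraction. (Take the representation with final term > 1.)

229 = 12×18 + 13
18 = 1×13 + 5
13 = 2×5 + 3
5 = 1×3 + 2
3 = 1×2 + 1
2 = 2×1 + 0  (stop)
So 229/18 = [12; 1, 2, 1, 1, 2].

[12; 1, 2, 1, 1, 2]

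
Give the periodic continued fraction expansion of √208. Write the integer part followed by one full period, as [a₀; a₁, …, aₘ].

a₀ = ⌊√208⌋ = 14.
With m₀=0, d₀=1 and mₖ₊₁ = dₖaₖ − mₖ, dₖ₊₁ = (n − mₖ₊₁²)/dₖ, aₖ₊₁ = ⌊(a₀+mₖ₊₁)/dₖ₊₁⌋:
  k=1: m=14, d=12, a=2
  k=2: m=10, d=9, a=2
  k=3: m=8, d=16, a=1
  k=4: m=8, d=9, a=2
  k=5: m=10, d=12, a=2
  k=6: m=14, d=1, a=28
d=1 and a=2a₀=28 at k=6, so the next step gives (m, d) = (14, 12) again — its k=1 value — and the period has length 6.

[14; 2, 2, 1, 2, 2, 28]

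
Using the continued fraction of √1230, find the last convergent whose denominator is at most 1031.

√1230 = [35; 14, 70, …] (period length 2).
Convergents:
  p_0/q_0 = 35/1
  p_1/q_1 = 491/14
  p_2/q_2 = 34405/981
  p_3/q_3 = 482161/13748
q_2 = 981 ≤ 1031 < 13748 = q_3, so the answer is 34405/981.

34405/981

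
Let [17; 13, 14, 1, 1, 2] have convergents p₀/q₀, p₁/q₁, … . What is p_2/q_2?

3125/183

Using pₖ = aₖpₖ₋₁ + pₖ₋₂, qₖ = aₖqₖ₋₁ + qₖ₋₂ (with p₋₁=1, p₋₂=0, q₋₁=0, q₋₂=1):
  k=0: a=17, p=17, q=1
  k=1: a=13, p=222, q=13
  k=2: a=14, p=3125, q=183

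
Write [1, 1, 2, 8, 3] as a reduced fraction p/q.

Fold from the inside: start with 3/1.
  8 + 1/3 = 25/3
  2 + 3/25 = 53/25
  1 + 25/53 = 78/53
  1 + 53/78 = 131/78

131/78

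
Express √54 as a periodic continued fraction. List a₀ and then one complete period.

a₀ = ⌊√54⌋ = 7.
With m₀=0, d₀=1 and mₖ₊₁ = dₖaₖ − mₖ, dₖ₊₁ = (n − mₖ₊₁²)/dₖ, aₖ₊₁ = ⌊(a₀+mₖ₊₁)/dₖ₊₁⌋:
  k=1: m=7, d=5, a=2
  k=2: m=3, d=9, a=1
  k=3: m=6, d=2, a=6
  k=4: m=6, d=9, a=1
  k=5: m=3, d=5, a=2
  k=6: m=7, d=1, a=14
d=1 and a=2a₀=14 at k=6, so the next step gives (m, d) = (7, 5) again — its k=1 value — and the period has length 6.

[7; 2, 1, 6, 1, 2, 14]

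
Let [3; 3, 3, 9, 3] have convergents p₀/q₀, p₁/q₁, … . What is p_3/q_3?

307/93

Using pₖ = aₖpₖ₋₁ + pₖ₋₂, qₖ = aₖqₖ₋₁ + qₖ₋₂ (with p₋₁=1, p₋₂=0, q₋₁=0, q₋₂=1):
  k=0: a=3, p=3, q=1
  k=1: a=3, p=10, q=3
  k=2: a=3, p=33, q=10
  k=3: a=9, p=307, q=93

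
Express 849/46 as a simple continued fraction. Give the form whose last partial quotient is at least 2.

[18; 2, 5, 4]

849 = 18×46 + 21
46 = 2×21 + 4
21 = 5×4 + 1
4 = 4×1 + 0  (stop)
So 849/46 = [18; 2, 5, 4].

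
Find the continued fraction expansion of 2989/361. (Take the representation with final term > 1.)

2989 = 8*361 + 101
361 = 3*101 + 58
101 = 1*58 + 43
58 = 1*43 + 15
43 = 2*15 + 13
15 = 1*13 + 2
13 = 6*2 + 1
2 = 2*1 + 0  (stop)
So 2989/361 = [8; 3, 1, 1, 2, 1, 6, 2].

[8; 3, 1, 1, 2, 1, 6, 2]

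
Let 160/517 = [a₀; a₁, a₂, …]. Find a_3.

160 = 0·517 + 160   →  a_0 = 0
517 = 3·160 + 37   →  a_1 = 3
160 = 4·37 + 12   →  a_2 = 4
37 = 3·12 + 1   →  a_3 = 3

3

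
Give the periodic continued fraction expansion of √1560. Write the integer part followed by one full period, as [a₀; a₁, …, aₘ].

a₀ = ⌊√1560⌋ = 39.
With m₀=0, d₀=1 and mₖ₊₁ = dₖaₖ − mₖ, dₖ₊₁ = (n − mₖ₊₁²)/dₖ, aₖ₊₁ = ⌊(a₀+mₖ₊₁)/dₖ₊₁⌋:
  k=1: m=39, d=39, a=2
  k=2: m=39, d=1, a=78
d=1 and a=2a₀=78 at k=2, so the next step gives (m, d) = (39, 39) again — its k=1 value — and the period has length 2.

[39; 2, 78]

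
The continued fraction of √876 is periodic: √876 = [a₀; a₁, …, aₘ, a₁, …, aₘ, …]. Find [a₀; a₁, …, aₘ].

[29; 1, 1, 2, 14, 2, 1, 1, 58]

a₀ = ⌊√876⌋ = 29.
With m₀=0, d₀=1 and mₖ₊₁ = dₖaₖ − mₖ, dₖ₊₁ = (n − mₖ₊₁²)/dₖ, aₖ₊₁ = ⌊(a₀+mₖ₊₁)/dₖ₊₁⌋:
  k=1: m=29, d=35, a=1
  k=2: m=6, d=24, a=1
  k=3: m=18, d=23, a=2
  k=4: m=28, d=4, a=14
  k=5: m=28, d=23, a=2
  k=6: m=18, d=24, a=1
  k=7: m=6, d=35, a=1
  k=8: m=29, d=1, a=58
d=1 and a=2a₀=58 at k=8, so the next step gives (m, d) = (29, 35) again — its k=1 value — and the period has length 8.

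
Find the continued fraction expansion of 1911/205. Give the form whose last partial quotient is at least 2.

1911 = 9·205 + 66
205 = 3·66 + 7
66 = 9·7 + 3
7 = 2·3 + 1
3 = 3·1 + 0  (stop)
So 1911/205 = [9; 3, 9, 2, 3].

[9; 3, 9, 2, 3]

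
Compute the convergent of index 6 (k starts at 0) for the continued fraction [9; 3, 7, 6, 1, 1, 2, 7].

Using pₖ = aₖpₖ₋₁ + pₖ₋₂, qₖ = aₖqₖ₋₁ + qₖ₋₂ (with p₋₁=1, p₋₂=0, q₋₁=0, q₋₂=1):
  k=0: a=9, p=9, q=1
  k=1: a=3, p=28, q=3
  k=2: a=7, p=205, q=22
  k=3: a=6, p=1258, q=135
  k=4: a=1, p=1463, q=157
  k=5: a=1, p=2721, q=292
  k=6: a=2, p=6905, q=741

6905/741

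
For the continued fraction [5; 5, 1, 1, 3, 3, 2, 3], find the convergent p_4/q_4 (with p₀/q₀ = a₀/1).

202/39

Using pₖ = aₖpₖ₋₁ + pₖ₋₂, qₖ = aₖqₖ₋₁ + qₖ₋₂ (with p₋₁=1, p₋₂=0, q₋₁=0, q₋₂=1):
  k=0: a=5, p=5, q=1
  k=1: a=5, p=26, q=5
  k=2: a=1, p=31, q=6
  k=3: a=1, p=57, q=11
  k=4: a=3, p=202, q=39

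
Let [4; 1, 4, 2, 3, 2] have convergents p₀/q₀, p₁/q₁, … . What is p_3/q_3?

Using pₖ = aₖpₖ₋₁ + pₖ₋₂, qₖ = aₖqₖ₋₁ + qₖ₋₂ (with p₋₁=1, p₋₂=0, q₋₁=0, q₋₂=1):
  k=0: a=4, p=4, q=1
  k=1: a=1, p=5, q=1
  k=2: a=4, p=24, q=5
  k=3: a=2, p=53, q=11

53/11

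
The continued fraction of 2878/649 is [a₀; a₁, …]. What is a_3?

2878 = 4·649 + 282   →  a_0 = 4
649 = 2·282 + 85   →  a_1 = 2
282 = 3·85 + 27   →  a_2 = 3
85 = 3·27 + 4   →  a_3 = 3

3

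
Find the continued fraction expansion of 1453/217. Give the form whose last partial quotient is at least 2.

[6; 1, 2, 3, 2, 9]

1453 = 6·217 + 151
217 = 1·151 + 66
151 = 2·66 + 19
66 = 3·19 + 9
19 = 2·9 + 1
9 = 9·1 + 0  (stop)
So 1453/217 = [6; 1, 2, 3, 2, 9].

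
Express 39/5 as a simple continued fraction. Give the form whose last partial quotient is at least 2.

39 = 7×5 + 4
5 = 1×4 + 1
4 = 4×1 + 0  (stop)
So 39/5 = [7; 1, 4].

[7; 1, 4]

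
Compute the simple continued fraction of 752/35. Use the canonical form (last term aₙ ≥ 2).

[21; 2, 17]

752 = 21*35 + 17
35 = 2*17 + 1
17 = 17*1 + 0  (stop)
So 752/35 = [21; 2, 17].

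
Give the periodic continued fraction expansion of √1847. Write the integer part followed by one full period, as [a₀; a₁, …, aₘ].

a₀ = ⌊√1847⌋ = 42.
With m₀=0, d₀=1 and mₖ₊₁ = dₖaₖ − mₖ, dₖ₊₁ = (n − mₖ₊₁²)/dₖ, aₖ₊₁ = ⌊(a₀+mₖ₊₁)/dₖ₊₁⌋:
  k=1: m=42, d=83, a=1
  k=2: m=41, d=2, a=41
  k=3: m=41, d=83, a=1
  k=4: m=42, d=1, a=84
d=1 and a=2a₀=84 at k=4, so the next step gives (m, d) = (42, 83) again — its k=1 value — and the period has length 4.

[42; 1, 41, 1, 84]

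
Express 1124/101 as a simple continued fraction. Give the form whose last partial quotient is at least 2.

[11; 7, 1, 3, 3]

1124 = 11*101 + 13
101 = 7*13 + 10
13 = 1*10 + 3
10 = 3*3 + 1
3 = 3*1 + 0  (stop)
So 1124/101 = [11; 7, 1, 3, 3].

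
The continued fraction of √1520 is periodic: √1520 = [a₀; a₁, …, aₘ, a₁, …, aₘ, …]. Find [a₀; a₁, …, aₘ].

a₀ = ⌊√1520⌋ = 38.
With m₀=0, d₀=1 and mₖ₊₁ = dₖaₖ − mₖ, dₖ₊₁ = (n − mₖ₊₁²)/dₖ, aₖ₊₁ = ⌊(a₀+mₖ₊₁)/dₖ₊₁⌋:
  k=1: m=38, d=76, a=1
  k=2: m=38, d=1, a=76
d=1 and a=2a₀=76 at k=2, so the next step gives (m, d) = (38, 76) again — its k=1 value — and the period has length 2.

[38; 1, 76]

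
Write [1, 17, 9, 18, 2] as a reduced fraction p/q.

Fold from the inside: start with 2/1.
  18 + 1/2 = 37/2
  9 + 2/37 = 335/37
  17 + 37/335 = 5732/335
  1 + 335/5732 = 6067/5732

6067/5732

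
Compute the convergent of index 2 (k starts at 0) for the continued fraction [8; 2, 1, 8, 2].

Using pₖ = aₖpₖ₋₁ + pₖ₋₂, qₖ = aₖqₖ₋₁ + qₖ₋₂ (with p₋₁=1, p₋₂=0, q₋₁=0, q₋₂=1):
  k=0: a=8, p=8, q=1
  k=1: a=2, p=17, q=2
  k=2: a=1, p=25, q=3

25/3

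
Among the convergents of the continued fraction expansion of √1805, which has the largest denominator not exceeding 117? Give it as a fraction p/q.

√1805 = [42; 2, 16, 2, 84, …] (period length 4).
Convergents:
  p_0/q_0 = 42/1
  p_1/q_1 = 85/2
  p_2/q_2 = 1402/33
  p_3/q_3 = 2889/68
  p_4/q_4 = 244078/5745
q_3 = 68 ≤ 117 < 5745 = q_4, so the answer is 2889/68.

2889/68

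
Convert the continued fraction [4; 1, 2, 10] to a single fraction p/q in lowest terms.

Fold from the inside: start with 10/1.
  2 + 1/10 = 21/10
  1 + 10/21 = 31/21
  4 + 21/31 = 145/31

145/31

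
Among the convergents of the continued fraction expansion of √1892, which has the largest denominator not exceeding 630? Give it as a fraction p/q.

15137/348

√1892 = [43; 2, 86, …] (period length 2).
Convergents:
  p_0/q_0 = 43/1
  p_1/q_1 = 87/2
  p_2/q_2 = 7525/173
  p_3/q_3 = 15137/348
  p_4/q_4 = 1309307/30101
q_3 = 348 ≤ 630 < 30101 = q_4, so the answer is 15137/348.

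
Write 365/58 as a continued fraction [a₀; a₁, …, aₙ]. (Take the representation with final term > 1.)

[6; 3, 2, 2, 3]

365 = 6·58 + 17
58 = 3·17 + 7
17 = 2·7 + 3
7 = 2·3 + 1
3 = 3·1 + 0  (stop)
So 365/58 = [6; 3, 2, 2, 3].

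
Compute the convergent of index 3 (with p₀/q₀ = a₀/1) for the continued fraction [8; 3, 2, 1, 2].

Using pₖ = aₖpₖ₋₁ + pₖ₋₂, qₖ = aₖqₖ₋₁ + qₖ₋₂ (with p₋₁=1, p₋₂=0, q₋₁=0, q₋₂=1):
  k=0: a=8, p=8, q=1
  k=1: a=3, p=25, q=3
  k=2: a=2, p=58, q=7
  k=3: a=1, p=83, q=10

83/10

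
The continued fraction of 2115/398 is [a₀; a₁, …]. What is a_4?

3

2115 = 5·398 + 125   →  a_0 = 5
398 = 3·125 + 23   →  a_1 = 3
125 = 5·23 + 10   →  a_2 = 5
23 = 2·10 + 3   →  a_3 = 2
10 = 3·3 + 1   →  a_4 = 3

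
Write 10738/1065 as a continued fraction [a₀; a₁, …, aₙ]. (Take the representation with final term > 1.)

10738 = 10*1065 + 88
1065 = 12*88 + 9
88 = 9*9 + 7
9 = 1*7 + 2
7 = 3*2 + 1
2 = 2*1 + 0  (stop)
So 10738/1065 = [10; 12, 9, 1, 3, 2].

[10; 12, 9, 1, 3, 2]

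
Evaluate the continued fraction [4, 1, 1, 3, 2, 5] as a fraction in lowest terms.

397/87

Fold from the inside: start with 5/1.
  2 + 1/5 = 11/5
  3 + 5/11 = 38/11
  1 + 11/38 = 49/38
  1 + 38/49 = 87/49
  4 + 49/87 = 397/87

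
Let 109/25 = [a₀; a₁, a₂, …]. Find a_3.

109 = 4·25 + 9   →  a_0 = 4
25 = 2·9 + 7   →  a_1 = 2
9 = 1·7 + 2   →  a_2 = 1
7 = 3·2 + 1   →  a_3 = 3

3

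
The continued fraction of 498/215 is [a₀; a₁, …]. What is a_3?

498 = 2·215 + 68   →  a_0 = 2
215 = 3·68 + 11   →  a_1 = 3
68 = 6·11 + 2   →  a_2 = 6
11 = 5·2 + 1   →  a_3 = 5

5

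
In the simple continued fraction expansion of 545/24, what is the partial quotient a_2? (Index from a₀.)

2

545 = 22·24 + 17   →  a_0 = 22
24 = 1·17 + 7   →  a_1 = 1
17 = 2·7 + 3   →  a_2 = 2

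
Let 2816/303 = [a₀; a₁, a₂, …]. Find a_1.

2816 = 9·303 + 89   →  a_0 = 9
303 = 3·89 + 36   →  a_1 = 3

3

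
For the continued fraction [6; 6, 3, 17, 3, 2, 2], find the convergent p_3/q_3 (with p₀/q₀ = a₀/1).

Using pₖ = aₖpₖ₋₁ + pₖ₋₂, qₖ = aₖqₖ₋₁ + qₖ₋₂ (with p₋₁=1, p₋₂=0, q₋₁=0, q₋₂=1):
  k=0: a=6, p=6, q=1
  k=1: a=6, p=37, q=6
  k=2: a=3, p=117, q=19
  k=3: a=17, p=2026, q=329

2026/329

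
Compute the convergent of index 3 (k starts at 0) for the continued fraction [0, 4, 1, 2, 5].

3/14

Using pₖ = aₖpₖ₋₁ + pₖ₋₂, qₖ = aₖqₖ₋₁ + qₖ₋₂ (with p₋₁=1, p₋₂=0, q₋₁=0, q₋₂=1):
  k=0: a=0, p=0, q=1
  k=1: a=4, p=1, q=4
  k=2: a=1, p=1, q=5
  k=3: a=2, p=3, q=14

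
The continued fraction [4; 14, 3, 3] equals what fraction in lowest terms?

582/143

Using pₖ = aₖpₖ₋₁ + pₖ₋₂ and qₖ = aₖqₖ₋₁ + qₖ₋₂:
  k=0: a=4, p=4, q=1
  k=1: a=14, p=57, q=14
  k=2: a=3, p=175, q=43
  k=3: a=3, p=582, q=143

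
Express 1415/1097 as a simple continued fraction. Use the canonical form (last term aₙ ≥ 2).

[1; 3, 2, 4, 2, 7, 2]

1415 = 1*1097 + 318
1097 = 3*318 + 143
318 = 2*143 + 32
143 = 4*32 + 15
32 = 2*15 + 2
15 = 7*2 + 1
2 = 2*1 + 0  (stop)
So 1415/1097 = [1; 3, 2, 4, 2, 7, 2].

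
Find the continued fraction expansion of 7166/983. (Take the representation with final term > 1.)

[7; 3, 2, 4, 2, 2, 2, 2]

7166 = 7*983 + 285
983 = 3*285 + 128
285 = 2*128 + 29
128 = 4*29 + 12
29 = 2*12 + 5
12 = 2*5 + 2
5 = 2*2 + 1
2 = 2*1 + 0  (stop)
So 7166/983 = [7; 3, 2, 4, 2, 2, 2, 2].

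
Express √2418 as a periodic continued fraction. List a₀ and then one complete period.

[49; 5, 1, 3, 2, 3, 1, 5, 98]

a₀ = ⌊√2418⌋ = 49.
With m₀=0, d₀=1 and mₖ₊₁ = dₖaₖ − mₖ, dₖ₊₁ = (n − mₖ₊₁²)/dₖ, aₖ₊₁ = ⌊(a₀+mₖ₊₁)/dₖ₊₁⌋:
  k=1: m=49, d=17, a=5
  k=2: m=36, d=66, a=1
  k=3: m=30, d=23, a=3
  k=4: m=39, d=39, a=2
  k=5: m=39, d=23, a=3
  k=6: m=30, d=66, a=1
  k=7: m=36, d=17, a=5
  k=8: m=49, d=1, a=98
d=1 and a=2a₀=98 at k=8, so the next step gives (m, d) = (49, 17) again — its k=1 value — and the period has length 8.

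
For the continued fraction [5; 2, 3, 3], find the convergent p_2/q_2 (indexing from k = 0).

38/7

Using pₖ = aₖpₖ₋₁ + pₖ₋₂, qₖ = aₖqₖ₋₁ + qₖ₋₂ (with p₋₁=1, p₋₂=0, q₋₁=0, q₋₂=1):
  k=0: a=5, p=5, q=1
  k=1: a=2, p=11, q=2
  k=2: a=3, p=38, q=7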